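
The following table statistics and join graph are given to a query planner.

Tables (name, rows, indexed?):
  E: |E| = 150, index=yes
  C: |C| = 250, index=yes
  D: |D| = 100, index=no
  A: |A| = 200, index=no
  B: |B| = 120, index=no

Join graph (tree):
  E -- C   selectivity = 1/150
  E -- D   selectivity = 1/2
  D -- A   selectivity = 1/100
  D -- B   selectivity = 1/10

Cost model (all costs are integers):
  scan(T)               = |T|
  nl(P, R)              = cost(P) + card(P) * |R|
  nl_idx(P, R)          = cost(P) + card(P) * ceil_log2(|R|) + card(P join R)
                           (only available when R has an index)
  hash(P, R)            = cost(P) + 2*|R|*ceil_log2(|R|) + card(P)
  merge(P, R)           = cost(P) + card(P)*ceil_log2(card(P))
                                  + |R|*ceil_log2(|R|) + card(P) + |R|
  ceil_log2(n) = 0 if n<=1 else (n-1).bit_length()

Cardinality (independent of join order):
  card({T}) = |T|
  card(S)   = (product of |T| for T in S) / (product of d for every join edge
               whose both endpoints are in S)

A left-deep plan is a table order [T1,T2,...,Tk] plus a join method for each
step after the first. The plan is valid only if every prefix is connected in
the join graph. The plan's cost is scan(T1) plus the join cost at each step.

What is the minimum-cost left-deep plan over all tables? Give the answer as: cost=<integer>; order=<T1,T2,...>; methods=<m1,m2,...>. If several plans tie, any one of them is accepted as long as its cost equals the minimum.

Selinger DP (subsets sized 1..n):
  {E}: scan cost=150, card=150
  {C}: scan cost=250, card=250
  {D}: scan cost=100, card=100
  {A}: scan cost=200, card=200
  {B}: scan cost=120, card=120
  {CE}: card=250; try (C,nl_idx)→1600, (E,nl_idx)→2500, (E,hash)→2900, (C,merge)→3750, (E,merge)→3850, (C,hash)→4300 …(+2); best=1600 via (C,nl_idx)
  {DE}: card=7500; try (D,hash)→1700, (E,merge)→2250, (D,merge)→2300, (E,hash)→2600, (E,nl_idx)→8400, (E,nl)→15100 …(+1); best=1700 via (D,hash)
  {AD}: card=200; try (D,hash)→1800, (A,merge)→2700, (D,merge)→2800, (A,hash)→3400, (A,nl)→20100, (D,nl)→20200; best=1800 via (D,hash)
  {BD}: card=1200; try (D,hash)→1640, (B,merge)→1860, (D,merge)→1880, (B,hash)→1880, (B,nl)→12100, (D,nl)→12120; best=1640 via (D,hash)
  {CDE}: card=12500; try (D,hash)→3250, (D,merge)→4650, (C,hash)→13200, (D,nl)→26600, (C,nl_idx)→74200, (C,merge)→108950 …(+1); best=3250 via (D,hash)
  {ADE}: card=15000; try (E,hash)→4400, (E,merge)→4950, (A,hash)→12400, (E,nl_idx)→18400, (E,nl)→31800, (A,merge)→108500 …(+1); best=4400 via (E,hash)
  {BDE}: card=90000; try (E,hash)→5240, (B,hash)→10880, (E,merge)→17390, (E,nl_idx)→101240, (B,merge)→107660, (E,nl)→181640 …(+1); best=5240 via (E,hash)
  {ABD}: card=2400; try (B,hash)→3680, (B,merge)→4560, (A,hash)→6040, (A,merge)→17840, (B,nl)→25800, (A,nl)→241640; best=3680 via (B,hash)
  {ACDE}: card=25000; try (A,hash)→18950, (C,hash)→23400, (C,nl_idx)→149400, (A,merge)→192550, (C,merge)→231650, (A,nl)→2503250 …(+1); best=18950 via (A,hash)
  {BCDE}: card=150000; try (B,hash)→17430, (C,hash)→99240, (B,merge)→191710, (C,nl_idx)→875240, (B,nl)→1503250, (C,merge)→1627490 …(+1); best=17430 via (B,hash)
  {ABDE}: card=180000; try (E,hash)→8480, (B,hash)→21080, (E,merge)→36230, (A,hash)→98440, (E,nl_idx)→202880, (B,merge)→230360 …(+4); best=8480 via (E,hash)
  {ABCDE}: card=300000; try (B,hash)→45630, (A,hash)→170630, (C,hash)→192480, (B,merge)→419910, (C,nl_idx)→1748480, (A,merge)→2869230 …(+4); best=45630 via (B,hash)

cost=45630; order=E,C,D,A,B; methods=nl_idx,hash,hash,hash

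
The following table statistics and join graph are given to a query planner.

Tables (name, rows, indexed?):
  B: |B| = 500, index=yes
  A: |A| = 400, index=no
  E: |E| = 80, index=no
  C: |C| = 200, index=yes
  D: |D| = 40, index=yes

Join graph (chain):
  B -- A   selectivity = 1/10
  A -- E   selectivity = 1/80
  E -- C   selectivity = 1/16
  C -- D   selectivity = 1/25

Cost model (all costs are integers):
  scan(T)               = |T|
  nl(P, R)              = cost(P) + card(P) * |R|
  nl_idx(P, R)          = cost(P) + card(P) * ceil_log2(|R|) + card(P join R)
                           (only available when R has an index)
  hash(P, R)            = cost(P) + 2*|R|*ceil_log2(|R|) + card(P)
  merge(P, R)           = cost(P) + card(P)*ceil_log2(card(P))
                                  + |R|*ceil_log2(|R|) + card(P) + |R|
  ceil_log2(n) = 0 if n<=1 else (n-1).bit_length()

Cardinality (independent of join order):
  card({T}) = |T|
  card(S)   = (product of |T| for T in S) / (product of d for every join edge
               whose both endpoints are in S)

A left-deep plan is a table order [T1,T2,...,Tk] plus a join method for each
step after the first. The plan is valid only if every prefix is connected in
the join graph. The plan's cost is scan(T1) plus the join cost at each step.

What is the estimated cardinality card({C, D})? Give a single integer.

Tables in S: C(200), D(40)
Edges inside S: C-D(d=25)
numerator = 200 * 40 = 8000
denominator = 25 = 25
card(S) = 8000 / 25 = 320

320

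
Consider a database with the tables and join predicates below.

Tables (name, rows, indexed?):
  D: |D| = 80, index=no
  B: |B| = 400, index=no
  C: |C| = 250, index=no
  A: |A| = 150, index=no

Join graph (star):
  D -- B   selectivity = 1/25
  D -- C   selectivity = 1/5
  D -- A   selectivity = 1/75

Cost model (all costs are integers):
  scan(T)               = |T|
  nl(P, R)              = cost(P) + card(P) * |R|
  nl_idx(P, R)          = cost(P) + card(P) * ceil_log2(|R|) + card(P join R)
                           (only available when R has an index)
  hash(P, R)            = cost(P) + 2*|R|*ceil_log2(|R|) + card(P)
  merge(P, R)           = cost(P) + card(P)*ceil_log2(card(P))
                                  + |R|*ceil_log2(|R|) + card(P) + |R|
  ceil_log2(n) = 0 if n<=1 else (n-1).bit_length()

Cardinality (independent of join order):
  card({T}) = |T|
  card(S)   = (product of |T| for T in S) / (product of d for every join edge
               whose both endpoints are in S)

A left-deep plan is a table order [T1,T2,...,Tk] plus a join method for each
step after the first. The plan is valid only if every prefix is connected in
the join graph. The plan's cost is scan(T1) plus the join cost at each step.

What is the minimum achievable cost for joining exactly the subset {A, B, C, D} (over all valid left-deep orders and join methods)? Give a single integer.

Selinger DP over subsets of {A,B,C,D}:
  {D}: scan cost=80, card=80
  {B}: scan cost=400, card=400
  {C}: scan cost=250, card=250
  {A}: scan cost=150, card=150
  {BD}: card=1280; try (D,hash)→1920, (B,merge)→4720, (D,merge)→5040, (B,hash)→7360, (B,nl)→32080, (D,nl)→32400; best=1920 via (D,hash)
  {CD}: card=4000; try (D,hash)→1620, (C,merge)→2970, (D,merge)→3140, (C,hash)→4160, (C,nl)→20080, (D,nl)→20250; best=1620 via (D,hash)
  {AD}: card=160; try (D,hash)→1420, (A,merge)→2070, (D,merge)→2140, (A,hash)→2560, (A,nl)→12080, (D,nl)→12150; best=1420 via (D,hash)
  {BCD}: card=64000; try (C,hash)→7200, (B,hash)→12820, (C,merge)→19530, (B,merge)→57620, (C,nl)→321920, (B,nl)→1601620; best=7200 via (C,hash)
  {ABD}: card=2560; try (A,hash)→5600, (B,merge)→6860, (B,hash)→8780, (A,merge)→18630, (B,nl)→65420, (A,nl)→193920; best=5600 via (A,hash)
  {ACD}: card=8000; try (C,merge)→5110, (C,hash)→5580, (A,hash)→8020, (C,nl)→41420, (A,merge)→54970, (A,nl)→601620; best=5110 via (C,merge)
  {ABCD}: card=128000; try (C,hash)→12160, (B,hash)→20310, (C,merge)→41130, (A,hash)→73600, (B,merge)→121110, (C,nl)→645600 …(+3); best=12160 via (C,hash)

12160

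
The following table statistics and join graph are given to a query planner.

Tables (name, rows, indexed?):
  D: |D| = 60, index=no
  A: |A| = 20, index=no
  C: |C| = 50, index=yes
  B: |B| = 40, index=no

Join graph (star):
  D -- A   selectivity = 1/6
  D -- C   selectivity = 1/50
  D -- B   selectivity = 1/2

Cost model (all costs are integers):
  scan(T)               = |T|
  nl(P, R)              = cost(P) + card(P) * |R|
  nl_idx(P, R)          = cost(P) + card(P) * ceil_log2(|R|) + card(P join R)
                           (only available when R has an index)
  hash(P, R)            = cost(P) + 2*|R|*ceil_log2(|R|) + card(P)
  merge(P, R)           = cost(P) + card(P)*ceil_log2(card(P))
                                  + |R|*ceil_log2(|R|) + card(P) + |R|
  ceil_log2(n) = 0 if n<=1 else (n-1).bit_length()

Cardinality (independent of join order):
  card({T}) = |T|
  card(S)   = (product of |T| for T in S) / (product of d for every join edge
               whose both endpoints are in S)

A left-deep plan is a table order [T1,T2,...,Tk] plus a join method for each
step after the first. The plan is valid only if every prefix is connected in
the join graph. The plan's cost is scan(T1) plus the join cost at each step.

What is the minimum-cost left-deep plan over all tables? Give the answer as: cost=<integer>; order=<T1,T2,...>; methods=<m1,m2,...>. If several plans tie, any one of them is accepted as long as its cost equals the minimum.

cost=1420; order=D,C,A,B; methods=nl_idx,hash,hash

Selinger DP (subsets sized 1..n):
  {D}: scan cost=60, card=60
  {A}: scan cost=20, card=20
  {C}: scan cost=50, card=50
  {B}: scan cost=40, card=40
  {AD}: card=200; try (A,hash)→320, (D,merge)→560, (A,merge)→600, (D,hash)→760, (D,nl)→1220, (A,nl)→1260; best=320 via (A,hash)
  {CD}: card=60; try (C,nl_idx)→480, (C,hash)→720, (D,hash)→820, (D,merge)→820, (C,merge)→830, (D,nl)→3050 …(+1); best=480 via (C,nl_idx)
  {BD}: card=1200; try (B,hash)→600, (D,merge)→740, (B,merge)→760, (D,hash)→800, (D,nl)→2440, (B,nl)→2460; best=600 via (B,hash)
  {ACD}: card=200; try (A,hash)→740, (A,merge)→1020, (C,hash)→1120, (A,nl)→1680, (C,nl_idx)→1720, (C,merge)→2470 …(+1); best=740 via (A,hash)
  {ABD}: card=4000; try (B,hash)→1000, (A,hash)→2000, (B,merge)→2400, (B,nl)→8320, (A,merge)→15120, (A,nl)→24600; best=1000 via (B,hash)
  {BCD}: card=1200; try (B,hash)→1020, (B,merge)→1180, (C,hash)→2400, (B,nl)→2880, (C,nl_idx)→9000, (C,merge)→15350 …(+1); best=1020 via (B,hash)
  {ABCD}: card=4000; try (B,hash)→1420, (A,hash)→2420, (B,merge)→2820, (C,hash)→5600, (B,nl)→8740, (A,merge)→15540 …(+4); best=1420 via (B,hash)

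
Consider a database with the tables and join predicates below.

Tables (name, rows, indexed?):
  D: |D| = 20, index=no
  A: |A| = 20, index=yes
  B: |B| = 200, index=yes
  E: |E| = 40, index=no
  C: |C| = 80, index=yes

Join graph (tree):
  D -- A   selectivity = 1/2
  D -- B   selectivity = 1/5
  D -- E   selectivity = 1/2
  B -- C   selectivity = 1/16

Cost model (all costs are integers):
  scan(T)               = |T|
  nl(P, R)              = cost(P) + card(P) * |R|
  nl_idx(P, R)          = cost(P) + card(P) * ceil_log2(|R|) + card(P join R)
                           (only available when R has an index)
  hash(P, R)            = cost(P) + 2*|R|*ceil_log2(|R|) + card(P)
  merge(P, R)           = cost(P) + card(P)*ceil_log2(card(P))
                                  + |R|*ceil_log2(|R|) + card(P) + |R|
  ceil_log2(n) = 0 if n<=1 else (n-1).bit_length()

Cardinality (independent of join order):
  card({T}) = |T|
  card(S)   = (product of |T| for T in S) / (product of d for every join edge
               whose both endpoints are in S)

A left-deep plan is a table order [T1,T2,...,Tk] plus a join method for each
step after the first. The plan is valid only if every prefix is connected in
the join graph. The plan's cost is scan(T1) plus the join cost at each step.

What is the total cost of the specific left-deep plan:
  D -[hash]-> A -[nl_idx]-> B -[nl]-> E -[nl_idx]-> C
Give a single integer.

step 1: scan D: cost=20, card=20
step 2: join A via hash
    card(P join A) = 20*20/(2) = 200
    cost = 20 + 2*20*5 + 20 = 240
step 3: join B via nl_idx
    card(P join B) = 200*200/(5) = 8000
    cost = 240 + 200*8 + 8000 = 9840
step 4: join E via nl
    card(P join E) = 8000*40/(2) = 160000
    cost = 9840 + 8000*40 = 329840
step 5: join C via nl_idx
    card(P join C) = 160000*80/(16) = 800000
    cost = 329840 + 160000*7 + 800000 = 2249840

2249840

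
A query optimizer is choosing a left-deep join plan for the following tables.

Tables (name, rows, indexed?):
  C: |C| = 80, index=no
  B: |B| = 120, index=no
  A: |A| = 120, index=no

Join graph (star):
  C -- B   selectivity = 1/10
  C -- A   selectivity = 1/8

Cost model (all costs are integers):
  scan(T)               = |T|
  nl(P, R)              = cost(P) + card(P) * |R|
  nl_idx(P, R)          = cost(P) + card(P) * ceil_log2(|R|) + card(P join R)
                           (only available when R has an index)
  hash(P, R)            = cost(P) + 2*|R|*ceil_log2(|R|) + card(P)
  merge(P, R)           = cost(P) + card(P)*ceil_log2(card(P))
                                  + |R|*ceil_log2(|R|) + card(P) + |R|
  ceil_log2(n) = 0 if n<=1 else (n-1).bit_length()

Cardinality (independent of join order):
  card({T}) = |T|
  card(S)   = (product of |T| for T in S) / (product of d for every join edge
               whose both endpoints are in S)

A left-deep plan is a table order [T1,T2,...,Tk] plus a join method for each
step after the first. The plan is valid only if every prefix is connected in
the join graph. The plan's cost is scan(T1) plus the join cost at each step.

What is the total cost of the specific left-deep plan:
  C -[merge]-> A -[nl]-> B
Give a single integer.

step 1: scan C: cost=80, card=80
step 2: join A via merge
    card(P join A) = 80*120/(8) = 1200
    cost = 80 + 80*7 + 120*7 + 80 + 120 = 1680
step 3: join B via nl
    card(P join B) = 1200*120/(10) = 14400
    cost = 1680 + 1200*120 = 145680

145680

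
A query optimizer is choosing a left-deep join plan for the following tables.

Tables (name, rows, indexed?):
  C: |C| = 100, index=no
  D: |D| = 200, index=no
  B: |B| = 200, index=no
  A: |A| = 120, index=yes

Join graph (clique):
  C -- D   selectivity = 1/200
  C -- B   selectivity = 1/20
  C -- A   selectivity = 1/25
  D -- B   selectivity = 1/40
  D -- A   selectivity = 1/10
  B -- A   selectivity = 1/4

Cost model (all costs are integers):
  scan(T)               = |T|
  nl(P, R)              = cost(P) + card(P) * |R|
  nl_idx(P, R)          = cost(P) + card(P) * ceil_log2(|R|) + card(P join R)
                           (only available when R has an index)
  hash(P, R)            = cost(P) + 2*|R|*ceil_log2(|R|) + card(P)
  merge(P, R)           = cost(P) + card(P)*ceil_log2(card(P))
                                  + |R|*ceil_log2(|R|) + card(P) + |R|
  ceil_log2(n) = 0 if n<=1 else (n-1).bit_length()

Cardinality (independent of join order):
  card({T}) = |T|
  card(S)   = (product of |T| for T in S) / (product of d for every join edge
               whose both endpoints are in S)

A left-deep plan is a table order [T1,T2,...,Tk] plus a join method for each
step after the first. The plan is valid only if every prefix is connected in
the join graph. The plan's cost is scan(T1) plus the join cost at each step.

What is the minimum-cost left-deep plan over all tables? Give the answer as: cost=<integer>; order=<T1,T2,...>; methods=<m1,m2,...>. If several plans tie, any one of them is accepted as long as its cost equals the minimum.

cost=4578; order=D,C,B,A; methods=hash,merge,nl_idx

Selinger DP (subsets sized 1..n):
  {C}: scan cost=100, card=100
  {D}: scan cost=200, card=200
  {B}: scan cost=200, card=200
  {A}: scan cost=120, card=120
  {CD}: card=100; try (C,hash)→1800, (D,merge)→2700, (C,merge)→2800, (D,hash)→3400, (D,nl)→20100, (C,nl)→20200; best=1800 via (C,hash)
  {BC}: card=1000; try (C,hash)→1800, (B,merge)→2700, (C,merge)→2800, (B,hash)→3400, (B,nl)→20100, (C,nl)→20200; best=1800 via (C,hash)
  {AC}: card=480; try (A,nl_idx)→1280, (C,hash)→1640, (A,merge)→1860, (C,merge)→1880, (A,hash)→1880, (A,nl)→12100 …(+1); best=1280 via (A,nl_idx)
  {BD}: card=1000; try (D,hash)→3600, (B,hash)→3600, (D,merge)→3800, (B,merge)→3800, (D,nl)→40200, (B,nl)→40200; best=3600 via (D,hash)
  {AD}: card=2400; try (A,hash)→2080, (D,merge)→2880, (A,merge)→2960, (D,hash)→3440, (A,nl_idx)→4000, (D,nl)→24120 …(+1); best=2080 via (A,hash)
  {AB}: card=6000; try (A,hash)→2080, (B,merge)→2880, (A,merge)→2960, (B,hash)→3440, (A,nl_idx)→7600, (B,nl)→24120 …(+1); best=2080 via (A,hash)
  {BCD}: card=25; try (B,merge)→4400, (B,hash)→5100, (D,hash)→6000, (C,hash)→6000, (D,merge)→14600, (C,merge)→15400 …(+3); best=4400 via (B,merge)
  {ACD}: card=48; try (A,nl_idx)→2548, (A,merge)→3560, (A,hash)→3580, (D,hash)→4960, (C,hash)→5880, (D,merge)→7880 …(+4); best=2548 via (A,nl_idx)
  {ABC}: card=1200; try (A,hash)→4480, (B,hash)→4960, (B,merge)→7880, (C,hash)→9480, (A,nl_idx)→10000, (A,merge)→13760 …(+4); best=4480 via (A,hash)
  {ABD}: card=3000; try (A,hash)→6280, (B,hash)→7680, (D,hash)→11280, (A,nl_idx)→13600, (A,merge)→15560, (B,merge)→35080 …(+4); best=6280 via (A,hash)
  {ABCD}: card=3; try (A,nl_idx)→4578, (B,merge)→4684, (A,merge)→5510, (B,hash)→5796, (A,hash)→6105, (A,nl)→7400 …(+7); best=4578 via (A,nl_idx)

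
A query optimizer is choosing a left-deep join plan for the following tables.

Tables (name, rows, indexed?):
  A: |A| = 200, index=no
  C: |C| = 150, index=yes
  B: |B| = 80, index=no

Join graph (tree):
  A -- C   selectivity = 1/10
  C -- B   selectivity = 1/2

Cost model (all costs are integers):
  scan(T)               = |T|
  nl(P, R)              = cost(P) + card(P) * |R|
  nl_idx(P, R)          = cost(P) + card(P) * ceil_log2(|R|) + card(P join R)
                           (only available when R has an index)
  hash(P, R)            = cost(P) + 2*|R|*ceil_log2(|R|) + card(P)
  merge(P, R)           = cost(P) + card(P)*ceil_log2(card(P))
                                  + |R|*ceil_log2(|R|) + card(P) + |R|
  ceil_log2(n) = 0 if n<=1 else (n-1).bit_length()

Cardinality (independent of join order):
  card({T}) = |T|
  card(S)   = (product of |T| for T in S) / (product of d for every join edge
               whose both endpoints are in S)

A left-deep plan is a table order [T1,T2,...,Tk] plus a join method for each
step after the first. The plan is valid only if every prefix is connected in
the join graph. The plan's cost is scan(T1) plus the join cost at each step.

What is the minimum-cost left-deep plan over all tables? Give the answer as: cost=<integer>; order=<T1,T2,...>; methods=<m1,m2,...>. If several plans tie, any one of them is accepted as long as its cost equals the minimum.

cost=6920; order=A,C,B; methods=hash,hash

Selinger DP (subsets sized 1..n):
  {A}: scan cost=200, card=200
  {C}: scan cost=150, card=150
  {B}: scan cost=80, card=80
  {AC}: card=3000; try (C,hash)→2800, (A,merge)→3300, (C,merge)→3350, (A,hash)→3500, (C,nl_idx)→4800, (A,nl)→30150 …(+1); best=2800 via (C,hash)
  {BC}: card=6000; try (B,hash)→1420, (C,merge)→2070, (B,merge)→2140, (C,hash)→2560, (C,nl_idx)→6720, (C,nl)→12080 …(+1); best=1420 via (B,hash)
  {ABC}: card=120000; try (B,hash)→6920, (A,hash)→10620, (B,merge)→42440, (A,merge)→87220, (B,nl)→242800, (A,nl)→1201420; best=6920 via (B,hash)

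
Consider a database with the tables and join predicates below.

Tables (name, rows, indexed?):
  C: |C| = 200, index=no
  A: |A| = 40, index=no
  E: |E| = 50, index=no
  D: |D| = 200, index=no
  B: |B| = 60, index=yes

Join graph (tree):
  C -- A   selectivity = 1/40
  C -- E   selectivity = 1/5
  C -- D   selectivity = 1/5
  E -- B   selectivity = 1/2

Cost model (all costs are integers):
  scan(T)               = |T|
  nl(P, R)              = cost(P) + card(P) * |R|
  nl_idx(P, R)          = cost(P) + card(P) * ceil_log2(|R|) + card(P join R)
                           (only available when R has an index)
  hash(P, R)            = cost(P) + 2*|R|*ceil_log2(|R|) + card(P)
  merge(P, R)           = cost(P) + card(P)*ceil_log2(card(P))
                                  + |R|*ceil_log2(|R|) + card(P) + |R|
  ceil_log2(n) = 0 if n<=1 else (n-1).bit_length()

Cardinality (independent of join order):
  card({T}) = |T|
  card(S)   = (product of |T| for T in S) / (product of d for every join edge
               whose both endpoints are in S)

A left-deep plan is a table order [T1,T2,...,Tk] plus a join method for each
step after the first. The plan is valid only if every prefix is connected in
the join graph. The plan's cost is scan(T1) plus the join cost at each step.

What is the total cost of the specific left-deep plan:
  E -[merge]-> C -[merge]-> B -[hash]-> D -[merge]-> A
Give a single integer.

55290100

step 1: scan E: cost=50, card=50
step 2: join C via merge
    card(P join C) = 50*200/(5) = 2000
    cost = 50 + 50*6 + 200*8 + 50 + 200 = 2200
step 3: join B via merge
    card(P join B) = 2000*60/(2) = 60000
    cost = 2200 + 2000*11 + 60*6 + 2000 + 60 = 26620
step 4: join D via hash
    card(P join D) = 60000*200/(5) = 2400000
    cost = 26620 + 2*200*8 + 60000 = 89820
step 5: join A via merge
    card(P join A) = 2400000*40/(40) = 2400000
    cost = 89820 + 2400000*22 + 40*6 + 2400000 + 40 = 55290100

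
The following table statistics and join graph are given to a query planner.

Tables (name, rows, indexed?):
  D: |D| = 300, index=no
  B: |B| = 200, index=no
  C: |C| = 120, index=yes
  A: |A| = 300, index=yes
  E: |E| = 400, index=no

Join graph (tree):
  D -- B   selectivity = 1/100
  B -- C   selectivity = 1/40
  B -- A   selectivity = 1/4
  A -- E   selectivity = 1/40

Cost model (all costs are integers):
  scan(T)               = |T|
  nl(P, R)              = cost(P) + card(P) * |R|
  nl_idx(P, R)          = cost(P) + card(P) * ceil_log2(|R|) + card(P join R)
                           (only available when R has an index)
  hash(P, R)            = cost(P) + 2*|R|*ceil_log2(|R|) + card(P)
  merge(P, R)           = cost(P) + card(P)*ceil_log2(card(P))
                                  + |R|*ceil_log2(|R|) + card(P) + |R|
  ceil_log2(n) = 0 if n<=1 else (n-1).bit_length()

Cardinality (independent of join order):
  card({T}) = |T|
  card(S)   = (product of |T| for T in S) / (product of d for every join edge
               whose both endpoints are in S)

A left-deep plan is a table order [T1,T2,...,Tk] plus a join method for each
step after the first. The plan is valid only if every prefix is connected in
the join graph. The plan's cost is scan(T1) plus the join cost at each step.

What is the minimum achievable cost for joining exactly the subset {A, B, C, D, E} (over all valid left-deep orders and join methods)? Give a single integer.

155480

Selinger DP over subsets of {A,B,C,D,E}:
  {D}: scan cost=300, card=300
  {B}: scan cost=200, card=200
  {C}: scan cost=120, card=120
  {A}: scan cost=300, card=300
  {E}: scan cost=400, card=400
  {BD}: card=600; try (B,hash)→3800, (D,merge)→5000, (B,merge)→5100, (D,hash)→5800, (D,nl)→60200, (B,nl)→60300; best=3800 via (B,hash)
  {BC}: card=600; try (C,hash)→2080, (C,nl_idx)→2200, (B,merge)→2880, (C,merge)→2960, (B,hash)→3440, (B,nl)→24120 …(+1); best=2080 via (C,hash)
  {AB}: card=15000; try (B,hash)→3800, (A,merge)→5000, (B,merge)→5100, (A,hash)→5800, (A,nl_idx)→17000, (A,nl)→60200 …(+1); best=3800 via (B,hash)
  {AE}: card=3000; try (A,hash)→6200, (A,nl_idx)→7000, (E,merge)→7300, (A,merge)→7400, (E,hash)→7800, (E,nl)→120300 …(+1); best=6200 via (A,hash)
  {BCD}: card=1800; try (C,hash)→6080, (D,hash)→8080, (C,nl_idx)→9800, (C,merge)→11360, (D,merge)→11680, (C,nl)→75800 …(+1); best=6080 via (C,hash)
  {ABD}: card=45000; try (A,hash)→9800, (A,merge)→13400, (D,hash)→24200, (A,nl_idx)→54200, (A,nl)→183800, (D,merge)→231800 …(+1); best=9800 via (A,hash)
  {ABC}: card=45000; try (A,hash)→8080, (A,merge)→11680, (C,hash)→20480, (A,nl_idx)→52480, (C,nl_idx)→153800, (A,nl)→182080 …(+2); best=8080 via (A,hash)
  {ABE}: card=150000; try (B,hash)→12400, (E,hash)→26000, (B,merge)→47000, (E,merge)→232800, (B,nl)→606200, (E,nl)→6003800; best=12400 via (B,hash)
  {ABCD}: card=135000; try (A,hash)→13280, (A,merge)→30680, (C,hash)→56480, (D,hash)→58480, (A,nl_idx)→157280, (C,nl_idx)→459800 …(+5); best=13280 via (A,hash)
  {ABDE}: card=450000; try (E,hash)→62000, (D,hash)→167800, (E,merge)→778800, (D,merge)→2865400, (E,nl)→18009800, (D,nl)→45012400; best=62000 via (E,hash)
  {ABCE}: card=450000; try (E,hash)→60280, (C,hash)→164080, (E,merge)→777080, (C,nl_idx)→1512400, (C,merge)→2863360, (E,nl)→18008080 …(+1); best=60280 via (E,hash)
  {ABCDE}: card=1350000; try (E,hash)→155480, (C,hash)→513680, (D,hash)→515680, (E,merge)→2582280, (C,nl_idx)→4562000, (C,merge)→9062960 …(+4); best=155480 via (E,hash)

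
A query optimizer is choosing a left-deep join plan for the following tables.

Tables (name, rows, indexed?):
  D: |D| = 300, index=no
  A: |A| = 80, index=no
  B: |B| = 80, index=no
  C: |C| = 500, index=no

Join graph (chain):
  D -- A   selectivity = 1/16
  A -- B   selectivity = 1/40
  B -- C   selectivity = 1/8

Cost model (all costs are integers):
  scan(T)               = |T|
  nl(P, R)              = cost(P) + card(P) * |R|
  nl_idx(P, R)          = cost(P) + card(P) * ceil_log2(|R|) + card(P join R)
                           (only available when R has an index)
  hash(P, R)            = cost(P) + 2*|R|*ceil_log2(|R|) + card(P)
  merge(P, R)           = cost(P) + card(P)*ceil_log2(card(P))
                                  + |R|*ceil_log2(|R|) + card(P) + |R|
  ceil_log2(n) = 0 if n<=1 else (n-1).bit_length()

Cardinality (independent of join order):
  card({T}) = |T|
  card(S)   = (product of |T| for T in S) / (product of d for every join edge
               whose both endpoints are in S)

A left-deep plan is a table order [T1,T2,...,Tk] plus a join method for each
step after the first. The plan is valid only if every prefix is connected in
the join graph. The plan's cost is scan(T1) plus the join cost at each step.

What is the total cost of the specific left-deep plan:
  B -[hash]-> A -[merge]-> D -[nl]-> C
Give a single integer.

step 1: scan B: cost=80, card=80
step 2: join A via hash
    card(P join A) = 80*80/(40) = 160
    cost = 80 + 2*80*7 + 80 = 1280
step 3: join D via merge
    card(P join D) = 160*300/(16) = 3000
    cost = 1280 + 160*8 + 300*9 + 160 + 300 = 5720
step 4: join C via nl
    card(P join C) = 3000*500/(8) = 187500
    cost = 5720 + 3000*500 = 1505720

1505720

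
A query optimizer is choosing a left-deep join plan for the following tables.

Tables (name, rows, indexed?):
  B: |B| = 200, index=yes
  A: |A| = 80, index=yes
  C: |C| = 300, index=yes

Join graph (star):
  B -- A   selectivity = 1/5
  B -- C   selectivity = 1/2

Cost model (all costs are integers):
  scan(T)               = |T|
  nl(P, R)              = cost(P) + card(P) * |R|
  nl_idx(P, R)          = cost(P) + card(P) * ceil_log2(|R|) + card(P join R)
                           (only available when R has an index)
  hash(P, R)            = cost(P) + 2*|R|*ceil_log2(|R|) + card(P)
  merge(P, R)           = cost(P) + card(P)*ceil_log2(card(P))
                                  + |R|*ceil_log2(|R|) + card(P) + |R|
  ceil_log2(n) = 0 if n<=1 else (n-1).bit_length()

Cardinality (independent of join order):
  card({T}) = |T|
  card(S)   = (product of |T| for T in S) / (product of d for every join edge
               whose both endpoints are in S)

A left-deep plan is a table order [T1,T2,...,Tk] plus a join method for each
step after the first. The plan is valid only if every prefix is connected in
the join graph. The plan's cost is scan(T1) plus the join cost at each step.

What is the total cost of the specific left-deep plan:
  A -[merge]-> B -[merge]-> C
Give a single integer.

step 1: scan A: cost=80, card=80
step 2: join B via merge
    card(P join B) = 80*200/(5) = 3200
    cost = 80 + 80*7 + 200*8 + 80 + 200 = 2520
step 3: join C via merge
    card(P join C) = 3200*300/(2) = 480000
    cost = 2520 + 3200*12 + 300*9 + 3200 + 300 = 47120

47120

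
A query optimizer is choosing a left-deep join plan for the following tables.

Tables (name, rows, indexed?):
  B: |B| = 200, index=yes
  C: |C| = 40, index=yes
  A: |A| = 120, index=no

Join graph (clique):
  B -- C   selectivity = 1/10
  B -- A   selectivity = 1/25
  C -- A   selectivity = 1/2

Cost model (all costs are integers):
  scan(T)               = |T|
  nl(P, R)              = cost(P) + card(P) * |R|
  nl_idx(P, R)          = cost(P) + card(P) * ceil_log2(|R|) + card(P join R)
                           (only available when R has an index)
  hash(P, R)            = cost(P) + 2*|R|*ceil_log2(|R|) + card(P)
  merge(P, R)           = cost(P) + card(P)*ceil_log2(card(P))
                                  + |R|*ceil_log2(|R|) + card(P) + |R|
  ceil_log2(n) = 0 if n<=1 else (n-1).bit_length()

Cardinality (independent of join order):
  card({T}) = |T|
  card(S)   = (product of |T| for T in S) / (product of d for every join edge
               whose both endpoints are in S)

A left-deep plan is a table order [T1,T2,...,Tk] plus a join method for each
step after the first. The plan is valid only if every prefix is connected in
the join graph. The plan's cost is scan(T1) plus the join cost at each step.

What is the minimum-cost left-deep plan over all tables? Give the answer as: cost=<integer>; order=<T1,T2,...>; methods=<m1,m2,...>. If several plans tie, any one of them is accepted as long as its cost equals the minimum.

cost=3360; order=B,C,A; methods=hash,hash

Selinger DP (subsets sized 1..n):
  {B}: scan cost=200, card=200
  {C}: scan cost=40, card=40
  {A}: scan cost=120, card=120
  {BC}: card=800; try (C,hash)→880, (B,nl_idx)→1160, (B,merge)→2120, (C,nl_idx)→2200, (C,merge)→2280, (B,hash)→3280 …(+2); best=880 via (C,hash)
  {AB}: card=960; try (B,nl_idx)→2040, (A,hash)→2080, (B,merge)→2880, (A,merge)→2960, (B,hash)→3440, (B,nl)→24120 …(+1); best=2040 via (B,nl_idx)
  {AC}: card=2400; try (C,hash)→720, (A,merge)→1280, (C,merge)→1360, (A,hash)→1760, (C,nl_idx)→3240, (A,nl)→4840 …(+1); best=720 via (C,hash)
  {ABC}: card=1920; try (A,hash)→3360, (C,hash)→3480, (B,hash)→6320, (C,nl_idx)→9720, (A,merge)→10640, (C,merge)→12880 …(+5); best=3360 via (A,hash)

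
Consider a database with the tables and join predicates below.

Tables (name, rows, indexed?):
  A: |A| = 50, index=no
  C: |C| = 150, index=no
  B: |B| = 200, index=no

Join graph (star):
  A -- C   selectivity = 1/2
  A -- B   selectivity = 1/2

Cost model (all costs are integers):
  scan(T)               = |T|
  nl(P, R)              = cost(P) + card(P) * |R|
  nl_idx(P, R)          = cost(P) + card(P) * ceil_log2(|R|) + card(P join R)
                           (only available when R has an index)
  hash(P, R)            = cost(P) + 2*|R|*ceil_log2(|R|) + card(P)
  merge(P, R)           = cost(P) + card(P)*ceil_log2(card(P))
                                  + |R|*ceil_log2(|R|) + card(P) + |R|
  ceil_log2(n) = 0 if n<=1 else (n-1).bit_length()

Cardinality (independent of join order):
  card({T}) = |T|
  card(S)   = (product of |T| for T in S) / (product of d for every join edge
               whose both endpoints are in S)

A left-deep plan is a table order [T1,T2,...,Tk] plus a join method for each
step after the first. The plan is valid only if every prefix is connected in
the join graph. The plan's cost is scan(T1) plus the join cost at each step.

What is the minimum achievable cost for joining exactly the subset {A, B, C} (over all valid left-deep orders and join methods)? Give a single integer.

7850

Selinger DP over subsets of {A,B,C}:
  {A}: scan cost=50, card=50
  {C}: scan cost=150, card=150
  {B}: scan cost=200, card=200
  {AC}: card=3750; try (A,hash)→900, (C,merge)→1750, (A,merge)→1850, (C,hash)→2500, (C,nl)→7550, (A,nl)→7650; best=900 via (A,hash)
  {AB}: card=5000; try (A,hash)→1000, (B,merge)→2200, (A,merge)→2350, (B,hash)→3300, (B,nl)→10050, (A,nl)→10200; best=1000 via (A,hash)
  {ABC}: card=375000; try (B,hash)→7850, (C,hash)→8400, (B,merge)→51450, (C,merge)→72350, (B,nl)→750900, (C,nl)→751000; best=7850 via (B,hash)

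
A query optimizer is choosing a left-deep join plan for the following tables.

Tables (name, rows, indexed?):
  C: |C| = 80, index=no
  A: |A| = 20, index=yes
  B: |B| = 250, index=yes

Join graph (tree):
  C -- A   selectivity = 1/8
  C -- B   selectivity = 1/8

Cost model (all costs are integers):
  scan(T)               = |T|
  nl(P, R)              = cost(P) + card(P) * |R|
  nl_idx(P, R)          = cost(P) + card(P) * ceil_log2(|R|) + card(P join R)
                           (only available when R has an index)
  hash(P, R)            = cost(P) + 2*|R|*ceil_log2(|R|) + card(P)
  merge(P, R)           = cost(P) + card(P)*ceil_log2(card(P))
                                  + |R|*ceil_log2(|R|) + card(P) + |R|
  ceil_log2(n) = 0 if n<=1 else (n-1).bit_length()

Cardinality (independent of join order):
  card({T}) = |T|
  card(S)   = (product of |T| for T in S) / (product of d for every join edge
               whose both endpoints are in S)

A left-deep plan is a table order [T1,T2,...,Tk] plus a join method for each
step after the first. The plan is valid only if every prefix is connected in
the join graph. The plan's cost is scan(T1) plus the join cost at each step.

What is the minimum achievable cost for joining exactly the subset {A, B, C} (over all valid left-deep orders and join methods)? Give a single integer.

Selinger DP over subsets of {A,B,C}:
  {C}: scan cost=80, card=80
  {A}: scan cost=20, card=20
  {B}: scan cost=250, card=250
  {AC}: card=200; try (A,hash)→360, (A,nl_idx)→680, (C,merge)→780, (A,merge)→840, (C,hash)→1160, (C,nl)→1620 …(+1); best=360 via (A,hash)
  {BC}: card=2500; try (C,hash)→1620, (B,merge)→2970, (C,merge)→3140, (B,nl_idx)→3220, (B,hash)→4160, (B,nl)→20080 …(+1); best=1620 via (C,hash)
  {ABC}: card=6250; try (A,hash)→4320, (B,merge)→4410, (B,hash)→4560, (B,nl_idx)→8210, (A,nl_idx)→20370, (A,merge)→34240 …(+2); best=4320 via (A,hash)

4320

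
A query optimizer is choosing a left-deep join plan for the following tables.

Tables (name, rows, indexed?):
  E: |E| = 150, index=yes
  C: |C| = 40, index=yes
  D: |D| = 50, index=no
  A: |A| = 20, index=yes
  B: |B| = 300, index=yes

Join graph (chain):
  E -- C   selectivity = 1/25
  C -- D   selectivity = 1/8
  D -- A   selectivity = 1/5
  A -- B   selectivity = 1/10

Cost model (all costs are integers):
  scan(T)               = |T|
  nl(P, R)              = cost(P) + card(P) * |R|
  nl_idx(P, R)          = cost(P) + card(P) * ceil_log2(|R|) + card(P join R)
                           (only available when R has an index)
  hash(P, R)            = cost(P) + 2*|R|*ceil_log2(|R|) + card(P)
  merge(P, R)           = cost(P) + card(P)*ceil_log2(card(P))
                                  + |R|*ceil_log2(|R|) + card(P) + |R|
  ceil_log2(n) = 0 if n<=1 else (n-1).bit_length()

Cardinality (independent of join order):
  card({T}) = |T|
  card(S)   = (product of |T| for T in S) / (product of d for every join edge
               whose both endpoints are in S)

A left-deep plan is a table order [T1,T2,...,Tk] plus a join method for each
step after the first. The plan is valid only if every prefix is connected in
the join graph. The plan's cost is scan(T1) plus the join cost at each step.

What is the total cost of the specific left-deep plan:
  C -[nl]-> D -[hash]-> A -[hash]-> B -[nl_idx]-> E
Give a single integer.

step 1: scan C: cost=40, card=40
step 2: join D via nl
    card(P join D) = 40*50/(8) = 250
    cost = 40 + 40*50 = 2040
step 3: join A via hash
    card(P join A) = 250*20/(5) = 1000
    cost = 2040 + 2*20*5 + 250 = 2490
step 4: join B via hash
    card(P join B) = 1000*300/(10) = 30000
    cost = 2490 + 2*300*9 + 1000 = 8890
step 5: join E via nl_idx
    card(P join E) = 30000*150/(25) = 180000
    cost = 8890 + 30000*8 + 180000 = 428890

428890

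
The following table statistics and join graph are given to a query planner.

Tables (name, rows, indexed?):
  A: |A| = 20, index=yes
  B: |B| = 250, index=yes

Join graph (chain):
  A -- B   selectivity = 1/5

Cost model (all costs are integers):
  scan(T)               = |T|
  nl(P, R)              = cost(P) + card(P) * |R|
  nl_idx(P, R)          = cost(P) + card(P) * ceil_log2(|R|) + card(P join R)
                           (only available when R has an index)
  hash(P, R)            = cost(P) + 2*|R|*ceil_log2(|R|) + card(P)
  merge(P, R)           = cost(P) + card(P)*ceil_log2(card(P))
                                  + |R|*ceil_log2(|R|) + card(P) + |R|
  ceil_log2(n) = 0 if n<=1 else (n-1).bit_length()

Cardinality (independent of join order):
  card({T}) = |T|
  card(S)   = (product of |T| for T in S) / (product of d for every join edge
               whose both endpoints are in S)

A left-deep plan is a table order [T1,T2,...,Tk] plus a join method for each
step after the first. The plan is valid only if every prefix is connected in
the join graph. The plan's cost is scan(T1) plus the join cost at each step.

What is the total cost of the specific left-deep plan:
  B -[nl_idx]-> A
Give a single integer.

step 1: scan B: cost=250, card=250
step 2: join A via nl_idx
    card(P join A) = 250*20/(5) = 1000
    cost = 250 + 250*5 + 1000 = 2500

2500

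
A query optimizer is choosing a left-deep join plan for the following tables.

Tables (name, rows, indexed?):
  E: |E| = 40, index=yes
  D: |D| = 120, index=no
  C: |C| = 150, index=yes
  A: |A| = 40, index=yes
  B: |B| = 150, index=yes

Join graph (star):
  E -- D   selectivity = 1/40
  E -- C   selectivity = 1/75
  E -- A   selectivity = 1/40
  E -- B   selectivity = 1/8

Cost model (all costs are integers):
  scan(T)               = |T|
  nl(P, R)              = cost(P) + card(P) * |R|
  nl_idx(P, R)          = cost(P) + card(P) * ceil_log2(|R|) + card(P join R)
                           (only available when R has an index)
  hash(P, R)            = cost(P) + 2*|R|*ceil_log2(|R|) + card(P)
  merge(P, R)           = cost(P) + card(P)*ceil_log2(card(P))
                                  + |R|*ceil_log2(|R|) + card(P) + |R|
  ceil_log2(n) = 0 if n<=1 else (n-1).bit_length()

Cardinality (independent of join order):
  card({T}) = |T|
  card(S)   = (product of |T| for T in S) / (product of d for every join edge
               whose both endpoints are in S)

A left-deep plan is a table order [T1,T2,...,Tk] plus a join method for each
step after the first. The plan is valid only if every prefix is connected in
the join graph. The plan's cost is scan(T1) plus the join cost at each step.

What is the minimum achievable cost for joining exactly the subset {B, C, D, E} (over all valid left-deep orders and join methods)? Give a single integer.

Selinger DP over subsets of {B,C,D,E}:
  {E}: scan cost=40, card=40
  {D}: scan cost=120, card=120
  {C}: scan cost=150, card=150
  {B}: scan cost=150, card=150
  {DE}: card=120; try (E,hash)→720, (E,nl_idx)→960, (D,merge)→1280, (E,merge)→1360, (D,hash)→1760, (D,nl)→4840 …(+1); best=720 via (E,hash)
  {CE}: card=80; try (C,nl_idx)→440, (E,hash)→780, (E,nl_idx)→1130, (C,merge)→1670, (E,merge)→1780, (C,hash)→2480 …(+2); best=440 via (C,nl_idx)
  {BE}: card=750; try (E,hash)→780, (B,nl_idx)→1110, (B,merge)→1670, (E,merge)→1780, (E,nl_idx)→1800, (B,hash)→2480 …(+2); best=780 via (E,hash)
  {CDE}: card=240; try (C,nl_idx)→1920, (D,merge)→2040, (D,hash)→2200, (C,merge)→3030, (C,hash)→3240, (D,nl)→10040 …(+1); best=1920 via (C,nl_idx)
  {BDE}: card=2250; try (B,merge)→3030, (D,hash)→3210, (B,hash)→3240, (B,nl_idx)→3930, (D,merge)→9990, (B,nl)→18720 …(+1); best=3030 via (B,merge)
  {BCE}: card=1500; try (B,merge)→2430, (B,nl_idx)→2580, (B,hash)→2920, (C,hash)→3930, (C,nl_idx)→8280, (C,merge)→10380 …(+2); best=2430 via (B,merge)
  {BCDE}: card=4500; try (B,hash)→4560, (B,merge)→5430, (D,hash)→5610, (C,hash)→7680, (B,nl_idx)→8340, (D,merge)→21390 …(+5); best=4560 via (B,hash)

4560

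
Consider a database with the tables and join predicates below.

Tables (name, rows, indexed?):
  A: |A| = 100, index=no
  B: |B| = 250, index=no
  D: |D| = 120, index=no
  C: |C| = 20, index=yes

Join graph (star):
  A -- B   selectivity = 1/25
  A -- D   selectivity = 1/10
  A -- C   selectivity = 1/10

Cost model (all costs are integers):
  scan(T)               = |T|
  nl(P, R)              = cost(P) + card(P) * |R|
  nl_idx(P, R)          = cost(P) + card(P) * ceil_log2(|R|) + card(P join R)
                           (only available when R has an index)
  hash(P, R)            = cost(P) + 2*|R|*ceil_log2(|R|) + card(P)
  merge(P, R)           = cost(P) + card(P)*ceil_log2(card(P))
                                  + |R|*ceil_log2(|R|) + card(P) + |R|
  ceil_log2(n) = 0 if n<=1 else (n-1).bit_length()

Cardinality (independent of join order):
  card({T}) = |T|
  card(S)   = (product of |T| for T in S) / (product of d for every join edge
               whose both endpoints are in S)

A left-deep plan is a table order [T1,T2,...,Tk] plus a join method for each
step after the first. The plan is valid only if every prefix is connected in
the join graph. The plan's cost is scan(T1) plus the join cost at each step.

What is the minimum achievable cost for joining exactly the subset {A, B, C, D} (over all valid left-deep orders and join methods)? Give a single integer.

6780

Selinger DP over subsets of {A,B,C,D}:
  {A}: scan cost=100, card=100
  {B}: scan cost=250, card=250
  {D}: scan cost=120, card=120
  {C}: scan cost=20, card=20
  {AB}: card=1000; try (A,hash)→1900, (B,merge)→3150, (A,merge)→3300, (B,hash)→4200, (B,nl)→25100, (A,nl)→25250; best=1900 via (A,hash)
  {AD}: card=1200; try (A,hash)→1640, (D,merge)→1860, (D,hash)→1880, (A,merge)→1880, (D,nl)→12100, (A,nl)→12120; best=1640 via (A,hash)
  {AC}: card=200; try (C,hash)→400, (C,nl_idx)→800, (A,merge)→940, (C,merge)→1020, (A,hash)→1440, (A,nl)→2020 …(+1); best=400 via (C,hash)
  {ABD}: card=12000; try (D,hash)→4580, (B,hash)→6840, (D,merge)→13860, (B,merge)→18290, (D,nl)→121900, (B,nl)→301640; best=4580 via (D,hash)
  {ABC}: card=2000; try (C,hash)→3100, (B,merge)→4450, (B,hash)→4600, (C,nl_idx)→8900, (C,merge)→13020, (C,nl)→21900 …(+1); best=3100 via (C,hash)
  {ACD}: card=2400; try (D,hash)→2280, (C,hash)→3040, (D,merge)→3160, (C,nl_idx)→10040, (C,merge)→16160, (D,nl)→24400 …(+1); best=2280 via (D,hash)
  {ABCD}: card=24000; try (D,hash)→6780, (B,hash)→8680, (C,hash)→16780, (D,merge)→28060, (B,merge)→35730, (C,nl_idx)→88580 …(+4); best=6780 via (D,hash)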